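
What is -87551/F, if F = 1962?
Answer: -87551/1962 ≈ -44.623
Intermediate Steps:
-87551/F = -87551/1962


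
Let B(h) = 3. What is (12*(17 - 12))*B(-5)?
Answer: 180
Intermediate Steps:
(12*(17 - 12))*B(-5) = (12*(17 - 12))*3 = (12*5)*3 = 60*3 = 180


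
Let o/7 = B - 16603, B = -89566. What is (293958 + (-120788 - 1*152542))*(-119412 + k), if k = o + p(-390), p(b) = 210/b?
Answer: -231317069976/13 ≈ -1.7794e+10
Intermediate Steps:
o = -743183 (o = 7*(-89566 - 16603) = 7*(-106169) = -743183)
k = -9661386/13 (k = -743183 + 210/(-390) = -743183 + 210*(-1/390) = -743183 - 7/13 = -9661386/13 ≈ -7.4318e+5)
(293958 + (-120788 - 1*152542))*(-119412 + k) = (293958 + (-120788 - 1*152542))*(-119412 - 9661386/13) = (293958 + (-120788 - 152542))*(-11213742/13) = (293958 - 273330)*(-11213742/13) = 20628*(-11213742/13) = -231317069976/13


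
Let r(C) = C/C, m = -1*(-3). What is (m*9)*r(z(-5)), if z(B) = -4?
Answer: 27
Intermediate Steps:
m = 3
r(C) = 1
(m*9)*r(z(-5)) = (3*9)*1 = 27*1 = 27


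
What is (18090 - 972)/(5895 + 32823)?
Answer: 317/717 ≈ 0.44212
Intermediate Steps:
(18090 - 972)/(5895 + 32823) = 17118/38718 = 17118*(1/38718) = 317/717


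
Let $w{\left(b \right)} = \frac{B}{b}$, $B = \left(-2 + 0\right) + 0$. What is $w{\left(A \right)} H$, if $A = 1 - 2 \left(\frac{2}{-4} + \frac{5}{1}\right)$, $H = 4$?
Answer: $1$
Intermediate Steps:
$A = -8$ ($A = 1 - 2 \left(2 \left(- \frac{1}{4}\right) + 5 \cdot 1\right) = 1 - 2 \left(- \frac{1}{2} + 5\right) = 1 - 9 = -8$)
$B = -2$ ($B = -2 + 0 = -2$)
$w{\left(b \right)} = - \frac{2}{b}$
$w{\left(A \right)} H = - \frac{2}{-8} \cdot 4 = \left(-2\right) \left(- \frac{1}{8}\right) 4 = \frac{1}{4} \cdot 4 = 1$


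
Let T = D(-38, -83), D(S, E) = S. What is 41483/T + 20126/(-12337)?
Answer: -512540559/468806 ≈ -1093.3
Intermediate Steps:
T = -38
41483/T + 20126/(-12337) = 41483/(-38) + 20126/(-12337) = 41483*(-1/38) + 20126*(-1/12337) = -41483/38 - 20126/12337 = -512540559/468806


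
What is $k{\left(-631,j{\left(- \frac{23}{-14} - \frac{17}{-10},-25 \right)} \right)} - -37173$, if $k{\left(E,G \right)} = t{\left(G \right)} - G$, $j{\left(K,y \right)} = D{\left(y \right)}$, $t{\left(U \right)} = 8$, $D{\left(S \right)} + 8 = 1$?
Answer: $37188$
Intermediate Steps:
$D{\left(S \right)} = -7$ ($D{\left(S \right)} = -8 + 1 = -7$)
$j{\left(K,y \right)} = -7$
$k{\left(E,G \right)} = 8 - G$
$k{\left(-631,j{\left(- \frac{23}{-14} - \frac{17}{-10},-25 \right)} \right)} - -37173 = \left(8 - -7\right) - -37173 = \left(8 + 7\right) + 37173 = 15 + 37173 = 37188$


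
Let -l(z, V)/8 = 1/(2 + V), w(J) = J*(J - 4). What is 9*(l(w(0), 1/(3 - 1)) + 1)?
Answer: -99/5 ≈ -19.800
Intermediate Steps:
w(J) = J*(-4 + J)
l(z, V) = -8/(2 + V)
9*(l(w(0), 1/(3 - 1)) + 1) = 9*(-8/(2 + 1/(3 - 1)) + 1) = 9*(-8/(2 + 1/2) + 1) = 9*(-8/(2 + ½) + 1) = 9*(-8/5/2 + 1) = 9*(-8*⅖ + 1) = 9*(-16/5 + 1) = 9*(-11/5) = -99/5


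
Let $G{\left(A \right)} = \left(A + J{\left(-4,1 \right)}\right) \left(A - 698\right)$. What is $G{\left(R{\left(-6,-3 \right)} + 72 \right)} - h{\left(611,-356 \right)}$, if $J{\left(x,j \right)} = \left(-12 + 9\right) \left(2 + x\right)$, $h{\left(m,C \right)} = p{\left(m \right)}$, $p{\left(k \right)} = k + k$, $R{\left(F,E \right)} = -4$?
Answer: $-47842$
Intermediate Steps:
$p{\left(k \right)} = 2 k$
$h{\left(m,C \right)} = 2 m$
$J{\left(x,j \right)} = -6 - 3 x$ ($J{\left(x,j \right)} = - 3 \left(2 + x\right) = -6 - 3 x$)
$G{\left(A \right)} = \left(-698 + A\right) \left(6 + A\right)$ ($G{\left(A \right)} = \left(A - -6\right) \left(A - 698\right) = \left(A + \left(-6 + 12\right)\right) \left(-698 + A\right) = \left(A + 6\right) \left(-698 + A\right) = \left(6 + A\right) \left(-698 + A\right) = \left(-698 + A\right) \left(6 + A\right)$)
$G{\left(R{\left(-6,-3 \right)} + 72 \right)} - h{\left(611,-356 \right)} = \left(-4188 + \left(-4 + 72\right)^{2} - 692 \left(-4 + 72\right)\right) - 2 \cdot 611 = \left(-4188 + 68^{2} - 47056\right) - 1222 = \left(-4188 + 4624 - 47056\right) - 1222 = -46620 - 1222 = -47842$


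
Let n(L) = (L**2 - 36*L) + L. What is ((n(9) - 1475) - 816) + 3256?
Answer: 731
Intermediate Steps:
n(L) = L**2 - 35*L
((n(9) - 1475) - 816) + 3256 = ((9*(-35 + 9) - 1475) - 816) + 3256 = ((9*(-26) - 1475) - 816) + 3256 = ((-234 - 1475) - 816) + 3256 = (-1709 - 816) + 3256 = -2525 + 3256 = 731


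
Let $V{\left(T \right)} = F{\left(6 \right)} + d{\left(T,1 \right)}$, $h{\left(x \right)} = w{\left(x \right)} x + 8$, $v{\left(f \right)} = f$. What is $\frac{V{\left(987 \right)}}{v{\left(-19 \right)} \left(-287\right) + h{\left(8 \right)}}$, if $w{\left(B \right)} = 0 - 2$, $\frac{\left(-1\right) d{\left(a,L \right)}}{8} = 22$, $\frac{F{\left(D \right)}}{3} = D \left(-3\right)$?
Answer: $- \frac{46}{1089} \approx -0.042241$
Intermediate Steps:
$F{\left(D \right)} = - 9 D$ ($F{\left(D \right)} = 3 D \left(-3\right) = 3 \left(- 3 D\right) = - 9 D$)
$d{\left(a,L \right)} = -176$ ($d{\left(a,L \right)} = \left(-8\right) 22 = -176$)
$w{\left(B \right)} = -2$
$h{\left(x \right)} = 8 - 2 x$ ($h{\left(x \right)} = - 2 x + 8 = 8 - 2 x$)
$V{\left(T \right)} = -230$ ($V{\left(T \right)} = \left(-9\right) 6 - 176 = -54 - 176 = -230$)
$\frac{V{\left(987 \right)}}{v{\left(-19 \right)} \left(-287\right) + h{\left(8 \right)}} = - \frac{230}{\left(-19\right) \left(-287\right) + \left(8 - 16\right)} = - \frac{230}{5453 + \left(8 - 16\right)} = - \frac{230}{5453 - 8} = - \frac{230}{5445} = \left(-230\right) \frac{1}{5445} = - \frac{46}{1089}$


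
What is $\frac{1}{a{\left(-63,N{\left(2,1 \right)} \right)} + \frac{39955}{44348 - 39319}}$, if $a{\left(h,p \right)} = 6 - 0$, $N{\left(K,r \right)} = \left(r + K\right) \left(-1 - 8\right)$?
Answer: $\frac{5029}{70129} \approx 0.071711$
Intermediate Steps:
$N{\left(K,r \right)} = - 9 K - 9 r$ ($N{\left(K,r \right)} = \left(K + r\right) \left(-9\right) = - 9 K - 9 r$)
$a{\left(h,p \right)} = 6$ ($a{\left(h,p \right)} = 6 + 0 = 6$)
$\frac{1}{a{\left(-63,N{\left(2,1 \right)} \right)} + \frac{39955}{44348 - 39319}} = \frac{1}{6 + \frac{39955}{44348 - 39319}} = \frac{1}{6 + \frac{39955}{5029}} = \frac{1}{\frac{70129}{5029}} = \frac{5029}{70129}$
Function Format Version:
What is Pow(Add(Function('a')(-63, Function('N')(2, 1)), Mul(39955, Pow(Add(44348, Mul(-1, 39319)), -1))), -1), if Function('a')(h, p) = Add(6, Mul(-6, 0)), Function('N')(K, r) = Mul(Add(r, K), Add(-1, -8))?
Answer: Rational(5029, 70129) ≈ 0.071711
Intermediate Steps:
Function('N')(K, r) = Add(Mul(-9, K), Mul(-9, r)) (Function('N')(K, r) = Mul(Add(K, r), -9) = Add(Mul(-9, K), Mul(-9, r)))
Function('a')(h, p) = 6 (Function('a')(h, p) = Add(6, 0) = 6)
Pow(Add(Function('a')(-63, Function('N')(2, 1)), Mul(39955, Pow(Add(44348, Mul(-1, 39319)), -1))), -1) = Pow(Add(6, Mul(39955, Pow(Add(44348, Mul(-1, 39319)), -1))), -1) = Pow(Add(6, Mul(39955, Pow(Add(44348, -39319), -1))), -1) = Pow(Add(6, Mul(39955, Pow(5029, -1))), -1) = Pow(Add(6, Mul(39955, Rational(1, 5029))), -1) = Pow(Add(6, Rational(39955, 5029)), -1) = Pow(Rational(70129, 5029), -1) = Rational(5029, 70129)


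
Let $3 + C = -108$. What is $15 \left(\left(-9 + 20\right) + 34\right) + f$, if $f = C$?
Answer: $564$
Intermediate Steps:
$C = -111$ ($C = -3 - 108 = -111$)
$f = -111$
$15 \left(\left(-9 + 20\right) + 34\right) + f = 15 \left(\left(-9 + 20\right) + 34\right) - 111 = 15 \left(11 + 34\right) - 111 = 15 \cdot 45 - 111 = 675 - 111 = 564$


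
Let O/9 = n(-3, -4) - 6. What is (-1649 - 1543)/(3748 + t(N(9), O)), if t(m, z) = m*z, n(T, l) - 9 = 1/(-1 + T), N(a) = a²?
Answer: -12768/23011 ≈ -0.55486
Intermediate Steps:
n(T, l) = 9 + 1/(-1 + T)
O = 99/4 (O = 9*((-8 + 9*(-3))/(-1 - 3) - 6) = 9*((-8 - 27)/(-4) - 6) = 9*(-¼*(-35) - 6) = 9*(35/4 - 6) = 9*(11/4) = 99/4 ≈ 24.750)
(-1649 - 1543)/(3748 + t(N(9), O)) = (-1649 - 1543)/(3748 + 9²*(99/4)) = -3192/(3748 + 81*(99/4)) = -3192/(3748 + 8019/4) = -3192/23011/4 = -3192*4/23011 = -12768/23011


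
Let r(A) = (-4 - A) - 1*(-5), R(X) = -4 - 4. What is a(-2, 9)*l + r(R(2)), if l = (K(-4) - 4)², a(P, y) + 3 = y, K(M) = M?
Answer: 393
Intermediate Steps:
a(P, y) = -3 + y
R(X) = -8
l = 64 (l = (-4 - 4)² = (-8)² = 64)
r(A) = 1 - A (r(A) = (-4 - A) + 5 = 1 - A)
a(-2, 9)*l + r(R(2)) = (-3 + 9)*64 + (1 - 1*(-8)) = 6*64 + (1 + 8) = 384 + 9 = 393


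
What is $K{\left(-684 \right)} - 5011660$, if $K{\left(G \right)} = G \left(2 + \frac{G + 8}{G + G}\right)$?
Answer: $-5013366$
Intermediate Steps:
$K{\left(G \right)} = G \left(2 + \frac{8 + G}{2 G}\right)$
$K{\left(-684 \right)} - 5011660 = \left(4 + \frac{5}{2} \left(-684\right)\right) - 5011660 = \left(4 - 1710\right) - 5011660 = -1706 - 5011660 = -5013366$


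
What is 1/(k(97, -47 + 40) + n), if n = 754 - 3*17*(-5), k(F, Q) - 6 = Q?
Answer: 1/1008 ≈ 0.00099206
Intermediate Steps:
k(F, Q) = 6 + Q
n = 1009 (n = 754 - 51*(-5) = 754 - 1*(-255) = 754 + 255 = 1009)
1/(k(97, -47 + 40) + n) = 1/((6 + (-47 + 40)) + 1009) = 1/((6 - 7) + 1009) = 1/(-1 + 1009) = 1/1008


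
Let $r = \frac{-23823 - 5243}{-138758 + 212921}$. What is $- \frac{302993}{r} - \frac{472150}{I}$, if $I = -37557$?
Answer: $\frac{843952182806363}{1091631762} \approx 7.7311 \cdot 10^{5}$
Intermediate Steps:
$r = - \frac{29066}{74163}$ ($r = \frac{-23823 - 5243}{74163} = \left(-29066\right) \frac{1}{74163} = - \frac{29066}{74163} \approx -0.39192$)
$- \frac{302993}{r} - \frac{472150}{I} = - \frac{302993}{- \frac{29066}{74163}} - \frac{472150}{-37557} = \left(-302993\right) \left(- \frac{74163}{29066}\right) - - \frac{472150}{37557} = \frac{22470869859}{29066} + \frac{472150}{37557} = \frac{843952182806363}{1091631762}$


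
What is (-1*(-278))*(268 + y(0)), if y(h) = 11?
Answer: 77562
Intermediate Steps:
(-1*(-278))*(268 + y(0)) = (-1*(-278))*(268 + 11) = 278*279 = 77562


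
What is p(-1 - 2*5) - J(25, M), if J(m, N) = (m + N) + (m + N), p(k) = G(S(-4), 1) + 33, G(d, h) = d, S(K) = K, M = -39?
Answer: 57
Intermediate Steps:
p(k) = 29 (p(k) = -4 + 33 = 29)
J(m, N) = 2*N + 2*m (J(m, N) = (N + m) + (N + m) = 2*N + 2*m)
p(-1 - 2*5) - J(25, M) = 29 - (2*(-39) + 2*25) = 29 - (-78 + 50) = 29 - 1*(-28) = 29 + 28 = 57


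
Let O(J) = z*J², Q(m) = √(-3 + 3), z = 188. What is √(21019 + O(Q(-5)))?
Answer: √21019 ≈ 144.98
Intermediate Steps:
Q(m) = 0 (Q(m) = √0 = 0)
O(J) = 188*J²
√(21019 + O(Q(-5))) = √(21019 + 188*0²) = √(21019 + 188*0) = √(21019 + 0) = √21019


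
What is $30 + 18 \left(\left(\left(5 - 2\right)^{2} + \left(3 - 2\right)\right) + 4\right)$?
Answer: $282$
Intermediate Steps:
$30 + 18 \left(\left(\left(5 - 2\right)^{2} + \left(3 - 2\right)\right) + 4\right) = 30 + 18 \left(\left(3^{2} + \left(3 - 2\right)\right) + 4\right) = 30 + 18 \left(\left(9 + 1\right) + 4\right) = 30 + 18 \left(10 + 4\right) = 30 + 18 \cdot 14 = 30 + 252 = 282$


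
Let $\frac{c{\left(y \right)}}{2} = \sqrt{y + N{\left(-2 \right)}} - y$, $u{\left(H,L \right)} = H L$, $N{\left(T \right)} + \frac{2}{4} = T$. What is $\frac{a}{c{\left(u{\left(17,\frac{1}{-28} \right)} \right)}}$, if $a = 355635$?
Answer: $\frac{16928226}{545} - \frac{1991556 i \sqrt{609}}{545} \approx 31061.0 - 90179.0 i$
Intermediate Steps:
$N{\left(T \right)} = - \frac{1}{2} + T$
$c{\left(y \right)} = - 2 y + 2 \sqrt{- \frac{5}{2} + y}$ ($c{\left(y \right)} = 2 \left(\sqrt{y - \frac{5}{2}} - y\right) = 2 \left(\sqrt{- \frac{5}{2} + y} - y\right) = - 2 y + 2 \sqrt{- \frac{5}{2} + y}$)
$\frac{a}{c{\left(u{\left(17,\frac{1}{-28} \right)} \right)}} = \frac{355635}{\sqrt{-10 + 4 \frac{17}{-28}} - 2 \frac{17}{-28}} = \frac{355635}{\sqrt{-10 + 4 \cdot 17 \left(- \frac{1}{28}\right)} - 2 \cdot 17 \left(- \frac{1}{28}\right)} = \frac{355635}{\sqrt{-10 + 4 \left(- \frac{17}{28}\right)} - - \frac{17}{14}} = \frac{355635}{\sqrt{-10 - \frac{17}{7}} + \frac{17}{14}} = \frac{355635}{\sqrt{- \frac{87}{7}} + \frac{17}{14}} = \frac{355635}{\frac{i \sqrt{609}}{7} + \frac{17}{14}} = \frac{355635}{\frac{17}{14} + \frac{i \sqrt{609}}{7}}$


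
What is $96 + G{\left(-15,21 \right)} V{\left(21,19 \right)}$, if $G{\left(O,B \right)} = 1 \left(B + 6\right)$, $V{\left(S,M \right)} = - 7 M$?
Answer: $-3495$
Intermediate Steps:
$G{\left(O,B \right)} = 6 + B$ ($G{\left(O,B \right)} = 1 \left(6 + B\right) = 6 + B$)
$96 + G{\left(-15,21 \right)} V{\left(21,19 \right)} = 96 + \left(6 + 21\right) \left(\left(-7\right) 19\right) = 96 + 27 \left(-133\right) = 96 - 3591 = -3495$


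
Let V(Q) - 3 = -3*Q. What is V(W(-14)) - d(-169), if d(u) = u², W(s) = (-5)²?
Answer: -28633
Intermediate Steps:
W(s) = 25
V(Q) = 3 - 3*Q
V(W(-14)) - d(-169) = (3 - 3*25) - 1*(-169)² = (3 - 75) - 1*28561 = -72 - 28561 = -28633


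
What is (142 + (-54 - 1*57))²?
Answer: 961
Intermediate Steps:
(142 + (-54 - 1*57))² = (142 + (-54 - 57))² = (142 - 111)² = 31² = 961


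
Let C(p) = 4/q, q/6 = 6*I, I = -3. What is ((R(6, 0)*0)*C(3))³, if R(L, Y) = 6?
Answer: 0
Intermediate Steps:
q = -108 (q = 6*(6*(-3)) = 6*(-18) = -108)
C(p) = -1/27 (C(p) = 4/(-108) = 4*(-1/108) = -1/27)
((R(6, 0)*0)*C(3))³ = ((6*0)*(-1/27))³ = (0*(-1/27))³ = 0³ = 0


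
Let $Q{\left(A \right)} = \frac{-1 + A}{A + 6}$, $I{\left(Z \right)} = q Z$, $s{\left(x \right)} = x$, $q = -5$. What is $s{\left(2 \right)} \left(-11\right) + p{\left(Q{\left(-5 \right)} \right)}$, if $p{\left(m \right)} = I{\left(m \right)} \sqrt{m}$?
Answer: $-22 + 30 i \sqrt{6} \approx -22.0 + 73.485 i$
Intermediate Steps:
$I{\left(Z \right)} = - 5 Z$
$Q{\left(A \right)} = \frac{-1 + A}{6 + A}$
$p{\left(m \right)} = - 5 m^{\frac{3}{2}}$ ($p{\left(m \right)} = - 5 m \sqrt{m} = - 5 m^{\frac{3}{2}}$)
$s{\left(2 \right)} \left(-11\right) + p{\left(Q{\left(-5 \right)} \right)} = 2 \left(-11\right) - 5 \left(\frac{-1 - 5}{6 - 5}\right)^{\frac{3}{2}} = -22 - 5 \left(1^{-1} \left(-6\right)\right)^{\frac{3}{2}} = -22 - 5 \left(1 \left(-6\right)\right)^{\frac{3}{2}} = -22 - 5 \left(-6\right)^{\frac{3}{2}} = -22 - 5 \left(- 6 i \sqrt{6}\right) = -22 + 30 i \sqrt{6}$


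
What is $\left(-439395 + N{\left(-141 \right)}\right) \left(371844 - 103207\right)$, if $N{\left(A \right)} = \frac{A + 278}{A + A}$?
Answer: $- \frac{33286683604699}{282} \approx -1.1804 \cdot 10^{11}$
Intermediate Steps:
$N{\left(A \right)} = \frac{278 + A}{2 A}$
$\left(-439395 + N{\left(-141 \right)}\right) \left(371844 - 103207\right) = \left(-439395 + \frac{278 - 141}{2 \left(-141\right)}\right) \left(371844 - 103207\right) = \left(-439395 + \frac{1}{2} \left(- \frac{1}{141}\right) 137\right) 268637 = \left(-439395 - \frac{137}{282}\right) 268637 = \left(- \frac{123909527}{282}\right) 268637 = - \frac{33286683604699}{282}$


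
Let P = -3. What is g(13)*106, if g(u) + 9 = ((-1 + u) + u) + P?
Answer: 1378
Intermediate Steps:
g(u) = -13 + 2*u (g(u) = -9 + (((-1 + u) + u) - 3) = -9 + ((-1 + 2*u) - 3) = -9 + (-4 + 2*u) = -13 + 2*u)
g(13)*106 = (-13 + 2*13)*106 = (-13 + 26)*106 = 13*106 = 1378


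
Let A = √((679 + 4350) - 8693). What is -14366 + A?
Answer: -14366 + 4*I*√229 ≈ -14366.0 + 60.531*I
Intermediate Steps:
A = 4*I*√229 (A = √(5029 - 8693) = √(-3664) = 4*I*√229 ≈ 60.531*I)
-14366 + A = -14366 + 4*I*√229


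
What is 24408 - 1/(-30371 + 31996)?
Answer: 39662999/1625 ≈ 24408.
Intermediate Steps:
24408 - 1/(-30371 + 31996) = 24408 - 1/1625 = 39662999/1625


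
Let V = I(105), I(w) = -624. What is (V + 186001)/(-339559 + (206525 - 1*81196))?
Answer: -185377/214230 ≈ -0.86532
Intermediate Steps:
V = -624
(V + 186001)/(-339559 + (206525 - 1*81196)) = (-624 + 186001)/(-339559 + (206525 - 1*81196)) = 185377/(-339559 + (206525 - 81196)) = 185377/(-339559 + 125329) = 185377/(-214230) = 185377*(-1/214230) = -185377/214230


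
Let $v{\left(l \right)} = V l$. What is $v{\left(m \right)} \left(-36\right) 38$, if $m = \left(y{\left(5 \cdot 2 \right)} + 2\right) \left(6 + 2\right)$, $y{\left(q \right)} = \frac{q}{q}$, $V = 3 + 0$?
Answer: $-98496$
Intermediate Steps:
$V = 3$
$y{\left(q \right)} = 1$
$m = 24$ ($m = \left(1 + 2\right) \left(6 + 2\right) = 3 \cdot 8 = 24$)
$v{\left(l \right)} = 3 l$
$v{\left(m \right)} \left(-36\right) 38 = 3 \cdot 24 \left(-36\right) 38 = 72 \left(-36\right) 38 = \left(-2592\right) 38 = -98496$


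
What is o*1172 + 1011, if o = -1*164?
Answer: -191197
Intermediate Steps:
o = -164
o*1172 + 1011 = -164*1172 + 1011 = -192208 + 1011 = -191197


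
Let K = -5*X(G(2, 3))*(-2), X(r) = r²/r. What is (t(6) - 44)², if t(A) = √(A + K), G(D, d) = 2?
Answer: (44 - √26)² ≈ 1513.3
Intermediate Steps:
X(r) = r
K = 20 (K = -5*2*(-2) = -10*(-2) = 20)
t(A) = √(20 + A) (t(A) = √(A + 20) = √(20 + A))
(t(6) - 44)² = (√(20 + 6) - 44)² = (√26 - 44)² = (-44 + √26)²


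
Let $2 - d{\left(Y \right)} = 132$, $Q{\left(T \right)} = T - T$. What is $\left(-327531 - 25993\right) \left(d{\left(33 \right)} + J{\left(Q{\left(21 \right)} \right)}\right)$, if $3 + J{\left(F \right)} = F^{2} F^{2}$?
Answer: $47018692$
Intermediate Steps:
$Q{\left(T \right)} = 0$
$d{\left(Y \right)} = -130$ ($d{\left(Y \right)} = 2 - 132 = -130$)
$J{\left(F \right)} = -3 + F^{4}$ ($J{\left(F \right)} = -3 + F^{2} F^{2} = -3 + F^{4}$)
$\left(-327531 - 25993\right) \left(d{\left(33 \right)} + J{\left(Q{\left(21 \right)} \right)}\right) = \left(-327531 - 25993\right) \left(-130 - \left(3 - 0^{4}\right)\right) = - 353524 \left(-130 + \left(-3 + 0\right)\right) = - 353524 \left(-130 - 3\right) = \left(-353524\right) \left(-133\right) = 47018692$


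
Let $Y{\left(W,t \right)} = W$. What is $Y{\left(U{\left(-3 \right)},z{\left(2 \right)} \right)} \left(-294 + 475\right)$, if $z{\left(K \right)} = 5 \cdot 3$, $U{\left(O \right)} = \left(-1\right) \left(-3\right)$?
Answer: $543$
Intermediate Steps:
$U{\left(O \right)} = 3$
$z{\left(K \right)} = 15$
$Y{\left(U{\left(-3 \right)},z{\left(2 \right)} \right)} \left(-294 + 475\right) = 3 \left(-294 + 475\right) = 3 \cdot 181 = 543$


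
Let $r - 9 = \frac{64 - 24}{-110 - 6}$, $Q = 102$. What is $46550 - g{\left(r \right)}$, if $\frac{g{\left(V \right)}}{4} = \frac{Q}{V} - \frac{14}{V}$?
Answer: $\frac{11673842}{251} \approx 46509.0$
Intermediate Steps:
$r = \frac{251}{29}$ ($r = 9 + \frac{64 - 24}{-110 - 6} = 9 + \frac{40}{-116} = 9 + 40 \left(- \frac{1}{116}\right) = 9 - \frac{10}{29} = \frac{251}{29} \approx 8.6552$)
$g{\left(V \right)} = \frac{352}{V}$ ($g{\left(V \right)} = 4 \left(\frac{102}{V} - \frac{14}{V}\right) = 4 \frac{88}{V} = \frac{352}{V}$)
$46550 - g{\left(r \right)} = 46550 - \frac{352}{\frac{251}{29}} = 46550 - 352 \cdot \frac{29}{251} = 46550 - \frac{10208}{251} = \frac{11673842}{251}$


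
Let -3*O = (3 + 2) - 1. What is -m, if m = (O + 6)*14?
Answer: -196/3 ≈ -65.333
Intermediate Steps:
O = -4/3 (O = -((3 + 2) - 1)/3 = -(5 - 1)/3 = -⅓*4 = -4/3 ≈ -1.3333)
m = 196/3 (m = (-4/3 + 6)*14 = (14/3)*14 = 196/3 ≈ 65.333)
-m = -1*196/3 = -196/3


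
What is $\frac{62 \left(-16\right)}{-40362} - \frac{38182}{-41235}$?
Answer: $\frac{2835138}{2982665} \approx 0.95054$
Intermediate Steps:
$\frac{62 \left(-16\right)}{-40362} - \frac{38182}{-41235} = \left(-992\right) \left(- \frac{1}{40362}\right) - - \frac{38182}{41235} = \frac{16}{651} + \frac{38182}{41235} = \frac{2835138}{2982665}$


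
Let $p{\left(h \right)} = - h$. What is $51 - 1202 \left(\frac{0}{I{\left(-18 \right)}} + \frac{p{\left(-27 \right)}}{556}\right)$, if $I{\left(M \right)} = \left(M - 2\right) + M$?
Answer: $- \frac{2049}{278} \approx -7.3705$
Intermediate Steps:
$I{\left(M \right)} = -2 + 2 M$ ($I{\left(M \right)} = \left(-2 + M\right) + M = -2 + 2 M$)
$51 - 1202 \left(\frac{0}{I{\left(-18 \right)}} + \frac{p{\left(-27 \right)}}{556}\right) = 51 - 1202 \left(\frac{0}{-2 + 2 \left(-18\right)} + \frac{\left(-1\right) \left(-27\right)}{556}\right) = 51 - 1202 \left(\frac{0}{-2 - 36} + 27 \cdot \frac{1}{556}\right) = 51 - 1202 \left(\frac{0}{-38} + \frac{27}{556}\right) = 51 - 1202 \left(0 \left(- \frac{1}{38}\right) + \frac{27}{556}\right) = 51 - 1202 \left(0 + \frac{27}{556}\right) = 51 - \frac{16227}{278} = - \frac{2049}{278}$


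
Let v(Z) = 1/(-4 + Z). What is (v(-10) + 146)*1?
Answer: 2043/14 ≈ 145.93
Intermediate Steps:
(v(-10) + 146)*1 = (1/(-4 - 10) + 146)*1 = (1/(-14) + 146)*1 = (-1/14 + 146)*1 = (2043/14)*1 = 2043/14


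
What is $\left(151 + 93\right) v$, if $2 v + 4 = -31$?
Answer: $-4270$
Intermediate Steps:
$v = - \frac{35}{2}$ ($v = -2 + \frac{1}{2} \left(-31\right) = -2 - \frac{31}{2} = - \frac{35}{2} \approx -17.5$)
$\left(151 + 93\right) v = \left(151 + 93\right) \left(- \frac{35}{2}\right) = 244 \left(- \frac{35}{2}\right) = -4270$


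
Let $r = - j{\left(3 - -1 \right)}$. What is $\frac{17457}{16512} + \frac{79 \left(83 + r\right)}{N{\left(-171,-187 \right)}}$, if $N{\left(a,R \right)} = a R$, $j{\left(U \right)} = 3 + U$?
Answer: $\frac{11532641}{9263232} \approx 1.245$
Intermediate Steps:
$r = -7$ ($r = - (3 + \left(3 - -1\right)) = - (3 + \left(3 + 1\right)) = - (3 + 4) = \left(-1\right) 7 = -7$)
$N{\left(a,R \right)} = R a$
$\frac{17457}{16512} + \frac{79 \left(83 + r\right)}{N{\left(-171,-187 \right)}} = \frac{17457}{16512} + \frac{79 \left(83 - 7\right)}{\left(-187\right) \left(-171\right)} = 17457 \cdot \frac{1}{16512} + \frac{79 \cdot 76}{31977} = \frac{5819}{5504} + 6004 \cdot \frac{1}{31977} = \frac{5819}{5504} + \frac{316}{1683} = \frac{11532641}{9263232}$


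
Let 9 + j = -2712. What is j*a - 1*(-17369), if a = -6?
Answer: 33695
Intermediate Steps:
j = -2721 (j = -9 - 2712 = -2721)
j*a - 1*(-17369) = -2721*(-6) - 1*(-17369) = 16326 + 17369 = 33695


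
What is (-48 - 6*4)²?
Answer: 5184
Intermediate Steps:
(-48 - 6*4)² = (-48 - 24)² = (-72)² = 5184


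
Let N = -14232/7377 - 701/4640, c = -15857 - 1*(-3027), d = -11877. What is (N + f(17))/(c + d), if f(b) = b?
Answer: -170230001/281900940320 ≈ -0.00060386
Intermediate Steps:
c = -12830 (c = -15857 + 3027 = -12830)
N = -23735919/11409760 (N = -14232*1/7377 - 701*1/4640 = -4744/2459 - 701/4640 = -23735919/11409760 ≈ -2.0803)
(N + f(17))/(c + d) = (-23735919/11409760 + 17)/(-12830 - 11877) = (170230001/11409760)/(-24707) = (170230001/11409760)*(-1/24707) = -170230001/281900940320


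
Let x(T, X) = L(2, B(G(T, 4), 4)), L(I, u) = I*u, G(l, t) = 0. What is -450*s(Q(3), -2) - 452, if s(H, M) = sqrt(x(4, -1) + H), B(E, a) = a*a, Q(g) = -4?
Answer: -452 - 900*sqrt(7) ≈ -2833.2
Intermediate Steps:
B(E, a) = a**2
x(T, X) = 32 (x(T, X) = 2*4**2 = 2*16 = 32)
s(H, M) = sqrt(32 + H)
-450*s(Q(3), -2) - 452 = -450*sqrt(32 - 4) - 452 = -900*sqrt(7) - 452 = -452 - 900*sqrt(7)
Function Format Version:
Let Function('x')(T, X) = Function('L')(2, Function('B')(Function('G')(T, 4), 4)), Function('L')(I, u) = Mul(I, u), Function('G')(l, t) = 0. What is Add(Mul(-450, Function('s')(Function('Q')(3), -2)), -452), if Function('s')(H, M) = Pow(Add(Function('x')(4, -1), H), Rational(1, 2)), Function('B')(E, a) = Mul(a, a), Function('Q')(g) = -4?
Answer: Add(-452, Mul(-900, Pow(7, Rational(1, 2)))) ≈ -2833.2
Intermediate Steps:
Function('B')(E, a) = Pow(a, 2)
Function('x')(T, X) = 32 (Function('x')(T, X) = Mul(2, Pow(4, 2)) = Mul(2, 16) = 32)
Function('s')(H, M) = Pow(Add(32, H), Rational(1, 2))
Add(Mul(-450, Function('s')(Function('Q')(3), -2)), -452) = Add(Mul(-450, Pow(Add(32, -4), Rational(1, 2))), -452) = Add(Mul(-450, Pow(28, Rational(1, 2))), -452) = Add(Mul(-450, Mul(2, Pow(7, Rational(1, 2)))), -452) = Add(Mul(-900, Pow(7, Rational(1, 2))), -452) = Add(-452, Mul(-900, Pow(7, Rational(1, 2))))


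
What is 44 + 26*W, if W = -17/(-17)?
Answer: 70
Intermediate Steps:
W = 1 (W = -17*(-1/17) = 1)
44 + 26*W = 44 + 26*1 = 44 + 26 = 70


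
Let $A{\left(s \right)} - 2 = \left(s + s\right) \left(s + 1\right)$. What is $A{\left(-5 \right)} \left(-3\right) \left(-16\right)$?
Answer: $2016$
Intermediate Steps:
$A{\left(s \right)} = 2 + 2 s \left(1 + s\right)$ ($A{\left(s \right)} = 2 + \left(s + s\right) \left(s + 1\right) = 2 + 2 s \left(1 + s\right)$)
$A{\left(-5 \right)} \left(-3\right) \left(-16\right) = \left(2 + 2 \left(-5\right) + 2 \left(-5\right)^{2}\right) \left(-3\right) \left(-16\right) = \left(2 - 10 + 2 \cdot 25\right) \left(-3\right) \left(-16\right) = \left(2 - 10 + 50\right) \left(-3\right) \left(-16\right) = 42 \left(-3\right) \left(-16\right) = \left(-126\right) \left(-16\right) = 2016$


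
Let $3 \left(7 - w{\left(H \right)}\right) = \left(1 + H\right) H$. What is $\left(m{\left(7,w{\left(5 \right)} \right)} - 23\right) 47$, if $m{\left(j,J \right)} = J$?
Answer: $-1222$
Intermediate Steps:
$w{\left(H \right)} = 7 - \frac{H \left(1 + H\right)}{3}$ ($w{\left(H \right)} = 7 - \frac{\left(1 + H\right) H}{3} = 7 - \frac{H \left(1 + H\right)}{3}$)
$\left(m{\left(7,w{\left(5 \right)} \right)} - 23\right) 47 = \left(\left(7 - \frac{5}{3} - \frac{5^{2}}{3}\right) - 23\right) 47 = \left(\left(7 - \frac{5}{3} - \frac{25}{3}\right) - 23\right) 47 = \left(-3 - 23\right) 47 = \left(-26\right) 47 = -1222$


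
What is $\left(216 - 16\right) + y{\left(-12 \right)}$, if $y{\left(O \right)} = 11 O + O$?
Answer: $56$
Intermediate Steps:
$y{\left(O \right)} = 12 O$
$\left(216 - 16\right) + y{\left(-12 \right)} = \left(216 - 16\right) + 12 \left(-12\right) = 200 - 144 = 56$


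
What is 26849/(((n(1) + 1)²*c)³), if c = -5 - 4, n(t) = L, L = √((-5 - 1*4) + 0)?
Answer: -295339/22781250 + 349037*I/10125000 ≈ -0.012964 + 0.034473*I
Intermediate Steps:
L = 3*I (L = √((-5 - 4) + 0) = √(-9 + 0) = √(-9) = 3*I ≈ 3.0*I)
n(t) = 3*I
c = -9
26849/(((n(1) + 1)²*c)³) = 26849/(((3*I + 1)²*(-9))³) = 26849/(((1 + 3*I)²*(-9))³) = 26849/((-9*(1 + 3*I)²)³) = 26849/((-729*(1 + 3*I)⁶)) = 26849*(-1/(729*(1 + 3*I)⁶)) = -26849/(729*(1 + 3*I)⁶)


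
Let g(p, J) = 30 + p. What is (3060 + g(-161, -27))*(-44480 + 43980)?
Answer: -1464500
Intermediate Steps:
(3060 + g(-161, -27))*(-44480 + 43980) = (3060 + (30 - 161))*(-44480 + 43980) = (3060 - 131)*(-500) = 2929*(-500) = -1464500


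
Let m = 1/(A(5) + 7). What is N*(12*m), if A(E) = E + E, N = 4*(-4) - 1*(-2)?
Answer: -168/17 ≈ -9.8824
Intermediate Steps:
N = -14 (N = -16 + 2 = -14)
A(E) = 2*E
m = 1/17 (m = 1/(2*5 + 7) = 1/(10 + 7) = 1/17 ≈ 0.058824)
N*(12*m) = -168/17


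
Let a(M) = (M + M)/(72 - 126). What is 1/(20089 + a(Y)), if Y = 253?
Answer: 27/542150 ≈ 4.9802e-5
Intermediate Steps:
a(M) = -M/27 (a(M) = (2*M)/(-54) = (2*M)*(-1/54) = -M/27)
1/(20089 + a(Y)) = 1/(20089 - 1/27*253) = 1/(20089 - 253/27) = 1/(542150/27) = 27/542150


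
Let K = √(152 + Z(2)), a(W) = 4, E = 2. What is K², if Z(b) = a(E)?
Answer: 156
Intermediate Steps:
Z(b) = 4
K = 2*√39 (K = √(152 + 4) = √156 = 2*√39 ≈ 12.490)
K² = (2*√39)² = 156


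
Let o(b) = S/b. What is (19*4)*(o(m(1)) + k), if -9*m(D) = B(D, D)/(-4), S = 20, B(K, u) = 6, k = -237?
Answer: -8892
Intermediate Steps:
m(D) = ⅙ (m(D) = -2/(3*(-4)) = -2*(-1)/(3*4) = -⅑*(-3/2) = ⅙)
o(b) = 20/b
(19*4)*(o(m(1)) + k) = (19*4)*(20/(⅙) - 237) = 76*(20*6 - 237) = 76*(120 - 237) = 76*(-117) = -8892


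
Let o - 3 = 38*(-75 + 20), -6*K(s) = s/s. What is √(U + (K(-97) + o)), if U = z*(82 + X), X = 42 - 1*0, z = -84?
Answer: 7*I*√9186/6 ≈ 111.82*I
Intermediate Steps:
K(s) = -⅙ (K(s) = -s/(6*s) = -⅙*1 = -⅙)
X = 42 (X = 42 + 0 = 42)
o = -2087 (o = 3 + 38*(-75 + 20) = 3 + 38*(-55) = 3 - 2090 = -2087)
U = -10416 (U = -84*(82 + 42) = -84*124 = -10416)
√(U + (K(-97) + o)) = √(-10416 + (-⅙ - 2087)) = √(-10416 - 12523/6) = √(-75019/6) = 7*I*√9186/6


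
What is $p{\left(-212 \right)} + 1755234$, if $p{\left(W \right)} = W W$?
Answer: $1800178$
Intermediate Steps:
$p{\left(W \right)} = W^{2}$
$p{\left(-212 \right)} + 1755234 = \left(-212\right)^{2} + 1755234 = 44944 + 1755234 = 1800178$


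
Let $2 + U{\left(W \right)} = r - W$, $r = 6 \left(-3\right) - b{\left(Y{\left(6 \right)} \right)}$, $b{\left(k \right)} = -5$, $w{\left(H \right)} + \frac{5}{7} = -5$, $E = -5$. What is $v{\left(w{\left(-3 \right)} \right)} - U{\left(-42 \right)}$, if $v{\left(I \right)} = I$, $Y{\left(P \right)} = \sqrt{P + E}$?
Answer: $- \frac{229}{7} \approx -32.714$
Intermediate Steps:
$w{\left(H \right)} = - \frac{40}{7}$ ($w{\left(H \right)} = - \frac{5}{7} - 5 = - \frac{40}{7}$)
$Y{\left(P \right)} = \sqrt{-5 + P}$ ($Y{\left(P \right)} = \sqrt{P - 5} = \sqrt{-5 + P}$)
$r = -13$ ($r = 6 \left(-3\right) - -5 = -18 + 5 = -13$)
$U{\left(W \right)} = -15 - W$ ($U{\left(W \right)} = -2 - \left(13 + W\right) = -15 - W$)
$v{\left(w{\left(-3 \right)} \right)} - U{\left(-42 \right)} = - \frac{40}{7} - \left(-15 - -42\right) = - \frac{40}{7} - \left(-15 + 42\right) = - \frac{40}{7} - 27 = - \frac{229}{7}$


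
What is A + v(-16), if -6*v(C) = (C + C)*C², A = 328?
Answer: 5080/3 ≈ 1693.3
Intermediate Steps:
v(C) = -C³/3 (v(C) = -(C + C)*C²/6 = -2*C*C²/6 = -C³/3)
A + v(-16) = 328 - ⅓*(-16)³ = 328 - ⅓*(-4096) = 328 + 4096/3 = 5080/3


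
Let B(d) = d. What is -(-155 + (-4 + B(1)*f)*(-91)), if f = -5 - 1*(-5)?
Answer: -209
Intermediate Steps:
f = 0 (f = -5 + 5 = 0)
-(-155 + (-4 + B(1)*f)*(-91)) = -(-155 + (-4 + 1*0)*(-91)) = -(-155 + (-4 + 0)*(-91)) = -(-155 - 4*(-91)) = -(-155 + 364) = -1*209 = -209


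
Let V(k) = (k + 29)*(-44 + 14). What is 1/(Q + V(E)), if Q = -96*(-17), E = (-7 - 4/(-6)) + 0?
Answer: 1/952 ≈ 0.0010504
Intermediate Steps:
E = -19/3 (E = (-7 - 4*(-⅙)) + 0 = (-7 + ⅔) + 0 = -19/3 + 0 = -19/3 ≈ -6.3333)
V(k) = -870 - 30*k (V(k) = (29 + k)*(-30) = -870 - 30*k)
Q = 1632
1/(Q + V(E)) = 1/(1632 + (-870 - 30*(-19/3))) = 1/(1632 + (-870 + 190)) = 1/(1632 - 680) = 1/952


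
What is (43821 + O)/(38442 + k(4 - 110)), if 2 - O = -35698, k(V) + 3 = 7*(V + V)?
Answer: 79521/36955 ≈ 2.1518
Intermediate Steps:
k(V) = -3 + 14*V (k(V) = -3 + 7*(V + V) = -3 + 7*(2*V) = -3 + 14*V)
O = 35700 (O = 2 - 1*(-35698) = 2 + 35698 = 35700)
(43821 + O)/(38442 + k(4 - 110)) = (43821 + 35700)/(38442 + (-3 + 14*(4 - 110))) = 79521/(38442 + (-3 + 14*(-106))) = 79521/(38442 + (-3 - 1484)) = 79521/(38442 - 1487) = 79521/36955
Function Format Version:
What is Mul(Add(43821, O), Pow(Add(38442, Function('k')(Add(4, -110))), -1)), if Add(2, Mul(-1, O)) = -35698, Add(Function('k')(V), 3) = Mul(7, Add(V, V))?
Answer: Rational(79521, 36955) ≈ 2.1518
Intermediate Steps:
Function('k')(V) = Add(-3, Mul(14, V)) (Function('k')(V) = Add(-3, Mul(7, Add(V, V))) = Add(-3, Mul(7, Mul(2, V))) = Add(-3, Mul(14, V)))
O = 35700 (O = Add(2, Mul(-1, -35698)) = Add(2, 35698) = 35700)
Mul(Add(43821, O), Pow(Add(38442, Function('k')(Add(4, -110))), -1)) = Mul(Add(43821, 35700), Pow(Add(38442, Add(-3, Mul(14, Add(4, -110)))), -1)) = Mul(79521, Pow(Add(38442, Add(-3, Mul(14, -106))), -1)) = Mul(79521, Pow(Add(38442, Add(-3, -1484)), -1)) = Mul(79521, Pow(Add(38442, -1487), -1)) = Mul(79521, Pow(36955, -1)) = Mul(79521, Rational(1, 36955)) = Rational(79521, 36955)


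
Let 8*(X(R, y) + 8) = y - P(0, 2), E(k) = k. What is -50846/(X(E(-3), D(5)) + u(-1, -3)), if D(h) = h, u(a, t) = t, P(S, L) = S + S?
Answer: 406768/83 ≈ 4900.8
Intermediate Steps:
P(S, L) = 2*S
X(R, y) = -8 + y/8 (X(R, y) = -8 + (y - 2*0)/8 = -8 + (y - 1*0)/8 = -8 + (y + 0)/8 = -8 + y/8)
-50846/(X(E(-3), D(5)) + u(-1, -3)) = -50846/((-8 + (⅛)*5) - 3) = -50846/((-8 + 5/8) - 3) = -50846/(-59/8 - 3) = -50846/(-83/8) = -50846*(-8/83) = 406768/83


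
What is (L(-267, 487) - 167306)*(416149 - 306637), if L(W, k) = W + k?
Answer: -18297922032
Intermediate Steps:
(L(-267, 487) - 167306)*(416149 - 306637) = ((-267 + 487) - 167306)*(416149 - 306637) = (220 - 167306)*109512 = -167086*109512 = -18297922032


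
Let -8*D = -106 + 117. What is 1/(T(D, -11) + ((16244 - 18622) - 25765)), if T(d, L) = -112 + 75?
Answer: -1/28180 ≈ -3.5486e-5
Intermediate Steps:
D = -11/8 (D = -(-106 + 117)/8 = -1/8*11 = -11/8 ≈ -1.3750)
T(d, L) = -37
1/(T(D, -11) + ((16244 - 18622) - 25765)) = 1/(-37 + ((16244 - 18622) - 25765)) = 1/(-37 + (-2378 - 25765)) = 1/(-37 - 28143) = 1/(-28180) = -1/28180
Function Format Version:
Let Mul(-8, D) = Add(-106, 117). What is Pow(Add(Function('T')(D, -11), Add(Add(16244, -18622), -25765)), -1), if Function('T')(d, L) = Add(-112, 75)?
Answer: Rational(-1, 28180) ≈ -3.5486e-5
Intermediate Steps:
D = Rational(-11, 8) (D = Mul(Rational(-1, 8), Add(-106, 117)) = Mul(Rational(-1, 8), 11) = Rational(-11, 8) ≈ -1.3750)
Function('T')(d, L) = -37
Pow(Add(Function('T')(D, -11), Add(Add(16244, -18622), -25765)), -1) = Pow(Add(-37, Add(Add(16244, -18622), -25765)), -1) = Pow(Add(-37, Add(-2378, -25765)), -1) = Pow(Add(-37, -28143), -1) = Pow(-28180, -1) = Rational(-1, 28180)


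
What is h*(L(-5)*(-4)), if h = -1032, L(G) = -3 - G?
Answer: 8256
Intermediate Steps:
h*(L(-5)*(-4)) = -1032*(-3 - 1*(-5))*(-4) = -1032*(-3 + 5)*(-4) = -2064*(-4) = -1032*(-8) = 8256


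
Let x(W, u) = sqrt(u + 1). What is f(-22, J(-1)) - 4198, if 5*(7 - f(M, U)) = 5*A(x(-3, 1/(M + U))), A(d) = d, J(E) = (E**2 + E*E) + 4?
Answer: -4191 - sqrt(15)/4 ≈ -4192.0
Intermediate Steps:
x(W, u) = sqrt(1 + u)
J(E) = 4 + 2*E**2 (J(E) = (E**2 + E**2) + 4 = 2*E**2 + 4 = 4 + 2*E**2)
f(M, U) = 7 - sqrt(1 + 1/(M + U))
f(-22, J(-1)) - 4198 = (7 - sqrt((1 - 22 + (4 + 2*(-1)**2))/(-22 + (4 + 2*(-1)**2)))) - 4198 = (7 - sqrt((1 - 22 + (4 + 2*1))/(-22 + (4 + 2*1)))) - 4198 = (7 - sqrt((1 - 22 + (4 + 2))/(-22 + (4 + 2)))) - 4198 = (7 - sqrt((1 - 22 + 6)/(-22 + 6))) - 4198 = (7 - sqrt(-15/(-16))) - 4198 = (7 - sqrt(-1/16*(-15))) - 4198 = (7 - sqrt(15/16)) - 4198 = (7 - sqrt(15)/4) - 4198 = -4191 - sqrt(15)/4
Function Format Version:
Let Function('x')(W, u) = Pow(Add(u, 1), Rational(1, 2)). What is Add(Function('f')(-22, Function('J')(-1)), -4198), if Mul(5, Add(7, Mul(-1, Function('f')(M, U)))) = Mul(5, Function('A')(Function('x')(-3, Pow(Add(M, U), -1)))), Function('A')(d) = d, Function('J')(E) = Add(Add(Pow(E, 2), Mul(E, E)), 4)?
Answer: Add(-4191, Mul(Rational(-1, 4), Pow(15, Rational(1, 2)))) ≈ -4192.0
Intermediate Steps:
Function('x')(W, u) = Pow(Add(1, u), Rational(1, 2))
Function('J')(E) = Add(4, Mul(2, Pow(E, 2))) (Function('J')(E) = Add(Add(Pow(E, 2), Pow(E, 2)), 4) = Add(Mul(2, Pow(E, 2)), 4) = Add(4, Mul(2, Pow(E, 2))))
Function('f')(M, U) = Add(7, Mul(-1, Pow(Add(1, Pow(Add(M, U), -1)), Rational(1, 2)))) (Function('f')(M, U) = Add(7, Mul(Rational(-1, 5), Mul(5, Pow(Add(1, Pow(Add(M, U), -1)), Rational(1, 2))))) = Add(7, Mul(-1, Pow(Add(1, Pow(Add(M, U), -1)), Rational(1, 2)))))
Add(Function('f')(-22, Function('J')(-1)), -4198) = Add(Add(7, Mul(-1, Pow(Mul(Pow(Add(-22, Add(4, Mul(2, Pow(-1, 2)))), -1), Add(1, -22, Add(4, Mul(2, Pow(-1, 2))))), Rational(1, 2)))), -4198) = Add(Add(7, Mul(-1, Pow(Mul(Pow(Add(-22, Add(4, Mul(2, 1))), -1), Add(1, -22, Add(4, Mul(2, 1)))), Rational(1, 2)))), -4198) = Add(Add(7, Mul(-1, Pow(Mul(Pow(Add(-22, Add(4, 2)), -1), Add(1, -22, Add(4, 2))), Rational(1, 2)))), -4198) = Add(Add(7, Mul(-1, Pow(Mul(Pow(Add(-22, 6), -1), Add(1, -22, 6)), Rational(1, 2)))), -4198) = Add(Add(7, Mul(-1, Pow(Mul(Pow(-16, -1), -15), Rational(1, 2)))), -4198) = Add(Add(7, Mul(-1, Pow(Mul(Rational(-1, 16), -15), Rational(1, 2)))), -4198) = Add(Add(7, Mul(-1, Pow(Rational(15, 16), Rational(1, 2)))), -4198) = Add(Add(7, Mul(-1, Mul(Rational(1, 4), Pow(15, Rational(1, 2))))), -4198) = Add(Add(7, Mul(Rational(-1, 4), Pow(15, Rational(1, 2)))), -4198) = Add(-4191, Mul(Rational(-1, 4), Pow(15, Rational(1, 2))))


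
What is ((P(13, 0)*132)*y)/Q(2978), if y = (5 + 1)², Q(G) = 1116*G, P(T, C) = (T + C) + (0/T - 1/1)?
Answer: 792/46159 ≈ 0.017158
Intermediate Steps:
P(T, C) = -1 + C + T (P(T, C) = (C + T) + (0 - 1*1) = (C + T) + (0 - 1) = (C + T) - 1 = -1 + C + T)
y = 36 (y = 6² = 36)
((P(13, 0)*132)*y)/Q(2978) = (((-1 + 0 + 13)*132)*36)/((1116*2978)) = ((12*132)*36)/3323448 = (1584*36)*(1/3323448) = 57024*(1/3323448) = 792/46159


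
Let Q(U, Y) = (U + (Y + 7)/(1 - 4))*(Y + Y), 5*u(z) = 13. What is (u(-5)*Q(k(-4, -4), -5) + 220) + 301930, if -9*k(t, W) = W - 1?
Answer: 2719376/9 ≈ 3.0215e+5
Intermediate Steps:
k(t, W) = ⅑ - W/9 (k(t, W) = -(W - 1)/9 = -(-1 + W)/9 = ⅑ - W/9)
u(z) = 13/5 (u(z) = (⅕)*13 = 13/5)
Q(U, Y) = 2*Y*(-7/3 + U - Y/3) (Q(U, Y) = (U + (7 + Y)/(-3))*(2*Y) = (U + (7 + Y)*(-⅓))*(2*Y) = (U + (-7/3 - Y/3))*(2*Y) = (-7/3 + U - Y/3)*(2*Y) = 2*Y*(-7/3 + U - Y/3))
(u(-5)*Q(k(-4, -4), -5) + 220) + 301930 = (13*((⅔)*(-5)*(-7 - 1*(-5) + 3*(⅑ - ⅑*(-4))))/5 + 220) + 301930 = (13*((⅔)*(-5)*(-7 + 5 + 3*(⅑ + 4/9)))/5 + 220) + 301930 = (13*((⅔)*(-5)*(-7 + 5 + 3*(5/9)))/5 + 220) + 301930 = (13*((⅔)*(-5)*(-7 + 5 + 5/3))/5 + 220) + 301930 = (13*((⅔)*(-5)*(-⅓))/5 + 220) + 301930 = ((13/5)*(10/9) + 220) + 301930 = (26/9 + 220) + 301930 = 2006/9 + 301930 = 2719376/9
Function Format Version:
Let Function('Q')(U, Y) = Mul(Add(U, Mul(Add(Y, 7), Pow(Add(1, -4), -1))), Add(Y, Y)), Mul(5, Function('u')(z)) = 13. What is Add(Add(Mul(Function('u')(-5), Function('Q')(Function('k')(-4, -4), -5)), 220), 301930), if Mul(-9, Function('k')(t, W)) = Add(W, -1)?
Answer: Rational(2719376, 9) ≈ 3.0215e+5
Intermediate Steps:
Function('k')(t, W) = Add(Rational(1, 9), Mul(Rational(-1, 9), W)) (Function('k')(t, W) = Mul(Rational(-1, 9), Add(W, -1)) = Mul(Rational(-1, 9), Add(-1, W)) = Add(Rational(1, 9), Mul(Rational(-1, 9), W)))
Function('u')(z) = Rational(13, 5) (Function('u')(z) = Mul(Rational(1, 5), 13) = Rational(13, 5))
Function('Q')(U, Y) = Mul(2, Y, Add(Rational(-7, 3), U, Mul(Rational(-1, 3), Y))) (Function('Q')(U, Y) = Mul(Add(U, Mul(Add(7, Y), Pow(-3, -1))), Mul(2, Y)) = Mul(Add(U, Mul(Add(7, Y), Rational(-1, 3))), Mul(2, Y)) = Mul(Add(U, Add(Rational(-7, 3), Mul(Rational(-1, 3), Y))), Mul(2, Y)) = Mul(Add(Rational(-7, 3), U, Mul(Rational(-1, 3), Y)), Mul(2, Y)) = Mul(2, Y, Add(Rational(-7, 3), U, Mul(Rational(-1, 3), Y))))
Add(Add(Mul(Function('u')(-5), Function('Q')(Function('k')(-4, -4), -5)), 220), 301930) = Add(Add(Mul(Rational(13, 5), Mul(Rational(2, 3), -5, Add(-7, Mul(-1, -5), Mul(3, Add(Rational(1, 9), Mul(Rational(-1, 9), -4)))))), 220), 301930) = Add(Add(Mul(Rational(13, 5), Mul(Rational(2, 3), -5, Add(-7, 5, Mul(3, Add(Rational(1, 9), Rational(4, 9)))))), 220), 301930) = Add(Add(Mul(Rational(13, 5), Mul(Rational(2, 3), -5, Add(-7, 5, Mul(3, Rational(5, 9))))), 220), 301930) = Add(Add(Mul(Rational(13, 5), Mul(Rational(2, 3), -5, Add(-7, 5, Rational(5, 3)))), 220), 301930) = Add(Add(Mul(Rational(13, 5), Mul(Rational(2, 3), -5, Rational(-1, 3))), 220), 301930) = Add(Add(Mul(Rational(13, 5), Rational(10, 9)), 220), 301930) = Add(Add(Rational(26, 9), 220), 301930) = Add(Rational(2006, 9), 301930) = Rational(2719376, 9)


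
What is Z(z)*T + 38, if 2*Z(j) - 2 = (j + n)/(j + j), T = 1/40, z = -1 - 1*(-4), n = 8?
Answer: 18263/480 ≈ 38.048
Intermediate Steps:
z = 3 (z = -1 + 4 = 3)
T = 1/40 ≈ 0.025000
Z(j) = 1 + (8 + j)/(4*j) (Z(j) = 1 + ((j + 8)/(j + j))/2 = 1 + ((8 + j)/((2*j)))/2 = 1 + ((8 + j)*(1/(2*j)))/2 = 1 + ((8 + j)/(2*j))/2 = 1 + (8 + j)/(4*j))
Z(z)*T + 38 = (5/4 + 2/3)*(1/40) + 38 = (5/4 + 2*(⅓))*(1/40) + 38 = (5/4 + ⅔)*(1/40) + 38 = (23/12)*(1/40) + 38 = 23/480 + 38 = 18263/480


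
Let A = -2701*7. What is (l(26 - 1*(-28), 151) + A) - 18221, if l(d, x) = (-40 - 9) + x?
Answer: -37026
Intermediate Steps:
l(d, x) = -49 + x
A = -18907
(l(26 - 1*(-28), 151) + A) - 18221 = ((-49 + 151) - 18907) - 18221 = (102 - 18907) - 18221 = -18805 - 18221 = -37026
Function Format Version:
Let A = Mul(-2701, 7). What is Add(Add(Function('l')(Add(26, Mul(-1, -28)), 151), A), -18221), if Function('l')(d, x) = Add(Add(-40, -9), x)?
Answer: -37026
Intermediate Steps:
Function('l')(d, x) = Add(-49, x)
A = -18907
Add(Add(Function('l')(Add(26, Mul(-1, -28)), 151), A), -18221) = Add(Add(Add(-49, 151), -18907), -18221) = Add(Add(102, -18907), -18221) = Add(-18805, -18221) = -37026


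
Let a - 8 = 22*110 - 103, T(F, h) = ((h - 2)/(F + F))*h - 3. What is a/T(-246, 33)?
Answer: -381300/833 ≈ -457.74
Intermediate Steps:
T(F, h) = -3 + h*(-2 + h)/(2*F) (T(F, h) = ((-2 + h)/((2*F)))*h - 3 = ((-2 + h)*(1/(2*F)))*h - 3 = ((-2 + h)/(2*F))*h - 3 = h*(-2 + h)/(2*F) - 3 = -3 + h*(-2 + h)/(2*F))
a = 2325 (a = 8 + (22*110 - 103) = 8 + (2420 - 103) = 8 + 2317 = 2325)
a/T(-246, 33) = 2325/((((1/2)*33**2 - 1*33 - 3*(-246))/(-246))) = 2325/((-((1/2)*1089 - 33 + 738)/246)) = 2325/((-(1089/2 - 33 + 738)/246)) = 2325/((-1/246*2499/2)) = 2325/(-833/164) = 2325*(-164/833) = -381300/833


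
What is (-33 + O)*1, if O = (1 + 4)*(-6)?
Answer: -63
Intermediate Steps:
O = -30 (O = 5*(-6) = -30)
(-33 + O)*1 = (-33 - 30)*1 = -63*1 = -63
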